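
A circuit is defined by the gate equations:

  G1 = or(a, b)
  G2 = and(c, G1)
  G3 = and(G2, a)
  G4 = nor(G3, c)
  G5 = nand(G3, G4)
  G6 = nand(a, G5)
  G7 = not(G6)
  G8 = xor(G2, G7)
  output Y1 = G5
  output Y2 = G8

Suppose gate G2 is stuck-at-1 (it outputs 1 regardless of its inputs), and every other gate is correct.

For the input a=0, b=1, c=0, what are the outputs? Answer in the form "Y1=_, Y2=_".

Propagate with G2 forced: G1=1, G2=1 [stuck-at-1], G3=0, G4=1, G5=1, G6=1, G7=0, G8=1.
So the outputs are Y1=1, Y2=1. (Without the fault they would be Y1=1, Y2=0.)

Y1=1, Y2=1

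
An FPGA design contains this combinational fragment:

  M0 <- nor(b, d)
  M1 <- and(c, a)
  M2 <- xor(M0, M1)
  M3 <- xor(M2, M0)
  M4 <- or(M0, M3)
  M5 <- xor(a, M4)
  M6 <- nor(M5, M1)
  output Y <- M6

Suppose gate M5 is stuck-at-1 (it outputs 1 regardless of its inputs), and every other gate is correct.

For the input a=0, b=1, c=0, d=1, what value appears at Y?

Propagate with M5 forced: M0=0, M1=0, M2=0, M3=0, M4=0, M5=1 [stuck-at-1], M6=0.
So Y = 0. (Without the fault it would be 1.)

0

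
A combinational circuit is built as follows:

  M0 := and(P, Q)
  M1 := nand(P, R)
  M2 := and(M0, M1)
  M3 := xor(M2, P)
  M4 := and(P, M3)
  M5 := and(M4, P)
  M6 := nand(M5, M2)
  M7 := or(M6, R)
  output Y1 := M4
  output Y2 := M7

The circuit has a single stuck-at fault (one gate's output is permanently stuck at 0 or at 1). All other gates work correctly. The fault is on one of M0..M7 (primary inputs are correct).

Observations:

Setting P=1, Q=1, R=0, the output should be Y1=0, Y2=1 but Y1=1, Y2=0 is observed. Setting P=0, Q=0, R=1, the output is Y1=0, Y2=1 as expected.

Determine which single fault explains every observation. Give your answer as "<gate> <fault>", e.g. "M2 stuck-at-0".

Fault-free values for test 1 (P=1, Q=1, R=0): M0=1, M1=1, M2=1, M3=0, M4=0, M5=0, M6=1, M7=1, giving Y1=0, Y2=1. Observed Y1=1, Y2=0.
Test 1: faults giving observed Y1=1, Y2=0 are {M3 stuck-at-1, M4 stuck-at-1}.
Test 2 (P=0, Q=0, R=1): fault-free M0=0, M1=1, M2=0, M3=0, M4=0, M5=0, M6=1, M7=1 → Y1=0, Y2=1; observed Y1=0, Y2=1. Eliminates M4 stuck-at-1.
Only M3 stuck-at-1 is consistent with every test.

M3 stuck-at-1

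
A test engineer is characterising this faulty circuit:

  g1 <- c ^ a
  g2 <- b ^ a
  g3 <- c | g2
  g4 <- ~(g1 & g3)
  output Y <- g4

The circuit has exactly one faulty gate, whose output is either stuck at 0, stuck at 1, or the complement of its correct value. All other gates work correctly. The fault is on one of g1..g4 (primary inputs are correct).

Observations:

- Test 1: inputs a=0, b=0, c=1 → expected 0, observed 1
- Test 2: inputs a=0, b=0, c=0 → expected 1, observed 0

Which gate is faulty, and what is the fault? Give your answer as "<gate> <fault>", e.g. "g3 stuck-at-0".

g4 inverted output

Fault-free values for test 1 (a=0, b=0, c=1): g1=1, g2=0, g3=1, g4=0, giving Y=0. Observed 1.
Test 1: faults giving observed 1 are {g1 stuck-at-0, g1 inverted output, g3 stuck-at-0, g3 inverted output, g4 stuck-at-1, g4 inverted output}.
Test 2 (a=0, b=0, c=0): fault-free g1=0, g2=0, g3=0, g4=1 → 1; observed 0. Eliminates g1 stuck-at-0, g1 inverted output, g3 stuck-at-0, g3 inverted output, g4 stuck-at-1.
Only g4 inverted output is consistent with every test.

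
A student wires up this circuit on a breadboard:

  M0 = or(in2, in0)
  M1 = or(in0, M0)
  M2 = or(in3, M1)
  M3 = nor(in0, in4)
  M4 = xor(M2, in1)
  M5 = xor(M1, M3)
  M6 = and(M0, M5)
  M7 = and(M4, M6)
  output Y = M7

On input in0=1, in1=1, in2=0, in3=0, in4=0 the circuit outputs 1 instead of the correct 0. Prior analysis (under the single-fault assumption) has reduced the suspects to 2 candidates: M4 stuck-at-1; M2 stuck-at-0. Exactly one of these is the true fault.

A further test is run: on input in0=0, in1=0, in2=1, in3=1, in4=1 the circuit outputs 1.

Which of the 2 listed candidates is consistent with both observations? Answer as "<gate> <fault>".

Evaluate each candidate on input in0=0, in1=0, in2=1, in3=1, in4=1:
  M4 stuck-at-1: M0=1, M1=1, M2=1, M3=0, M4=1 [stuck-at-1], M5=1, M6=1, M7=1 → 1 — matches
  M2 stuck-at-0: M0=1, M1=1, M2=0 [stuck-at-0], M3=0, M4=0, M5=1, M6=1, M7=0 → 0 — eliminated
Only M4 stuck-at-1 reproduces the observed 1.

M4 stuck-at-1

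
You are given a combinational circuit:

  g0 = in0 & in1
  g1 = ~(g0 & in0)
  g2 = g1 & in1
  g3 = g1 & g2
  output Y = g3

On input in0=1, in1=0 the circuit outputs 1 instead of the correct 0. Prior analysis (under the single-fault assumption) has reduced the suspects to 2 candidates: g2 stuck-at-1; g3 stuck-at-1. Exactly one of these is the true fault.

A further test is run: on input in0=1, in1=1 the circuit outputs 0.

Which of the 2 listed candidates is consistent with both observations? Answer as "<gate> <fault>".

g2 stuck-at-1

Evaluate each candidate on input in0=1, in1=1:
  g2 stuck-at-1: g0=1, g1=0, g2=1 [stuck-at-1], g3=0 → 0 — matches
  g3 stuck-at-1: g0=1, g1=0, g2=0, g3=1 [stuck-at-1] → 1 — eliminated
Only g2 stuck-at-1 reproduces the observed 0.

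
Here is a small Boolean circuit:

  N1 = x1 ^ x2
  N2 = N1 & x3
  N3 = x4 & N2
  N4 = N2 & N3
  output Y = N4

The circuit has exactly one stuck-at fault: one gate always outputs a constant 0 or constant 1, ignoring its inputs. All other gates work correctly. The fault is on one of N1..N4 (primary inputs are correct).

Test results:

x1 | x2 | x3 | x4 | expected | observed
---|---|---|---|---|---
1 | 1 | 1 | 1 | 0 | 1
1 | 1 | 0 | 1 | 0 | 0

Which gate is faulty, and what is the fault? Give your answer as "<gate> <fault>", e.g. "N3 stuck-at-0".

N1 stuck-at-1

Fault-free values for test 1 (x1=1, x2=1, x3=1, x4=1): N1=0, N2=0, N3=0, N4=0, giving Y=0. Observed 1.
Test 1: faults giving observed 1 are {N1 stuck-at-1, N2 stuck-at-1, N4 stuck-at-1}.
Test 2 (x1=1, x2=1, x3=0, x4=1): fault-free N1=0, N2=0, N3=0, N4=0 → 0; observed 0. Eliminates N2 stuck-at-1, N4 stuck-at-1.
Only N1 stuck-at-1 is consistent with every test.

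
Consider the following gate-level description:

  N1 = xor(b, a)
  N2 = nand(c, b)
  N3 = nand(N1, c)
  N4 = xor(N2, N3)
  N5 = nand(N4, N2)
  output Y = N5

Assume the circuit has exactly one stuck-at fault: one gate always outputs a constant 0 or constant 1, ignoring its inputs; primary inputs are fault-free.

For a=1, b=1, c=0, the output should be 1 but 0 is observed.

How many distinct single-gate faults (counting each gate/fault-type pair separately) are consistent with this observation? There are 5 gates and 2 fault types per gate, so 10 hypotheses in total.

Fault-free: N1=0, N2=1, N3=1, N4=0, N5=1 → 1. Observed 0.
  N1 stuck-at-0: output 1 ✗
  N1 stuck-at-1: output 1 ✗
  N2 stuck-at-0: output 1 ✗
  N2 stuck-at-1: output 1 ✗
  N3 stuck-at-0: output 0 ✓
  N3 stuck-at-1: output 1 ✗
  N4 stuck-at-0: output 1 ✗
  N4 stuck-at-1: output 0 ✓
  N5 stuck-at-0: output 0 ✓
  N5 stuck-at-1: output 1 ✗
Consistent faults: {N3 stuck-at-0, N4 stuck-at-1, N5 stuck-at-0} — 3 in all.

3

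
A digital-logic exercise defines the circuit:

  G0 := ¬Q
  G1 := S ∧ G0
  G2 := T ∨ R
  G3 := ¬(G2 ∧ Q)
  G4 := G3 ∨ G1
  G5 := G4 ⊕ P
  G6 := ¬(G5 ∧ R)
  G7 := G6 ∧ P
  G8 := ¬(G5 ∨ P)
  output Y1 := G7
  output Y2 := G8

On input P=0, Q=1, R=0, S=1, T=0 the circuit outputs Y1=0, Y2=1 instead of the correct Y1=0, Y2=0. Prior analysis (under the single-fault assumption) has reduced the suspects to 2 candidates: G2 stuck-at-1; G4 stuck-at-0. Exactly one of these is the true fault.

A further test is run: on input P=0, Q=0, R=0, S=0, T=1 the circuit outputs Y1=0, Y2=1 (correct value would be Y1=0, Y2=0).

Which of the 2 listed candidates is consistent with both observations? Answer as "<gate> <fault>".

Evaluate each candidate on input P=0, Q=0, R=0, S=0, T=1:
  G2 stuck-at-1: G0=1, G1=0, G2=1 [stuck-at-1], G3=1, G4=1, G5=1, G6=1, G7=0, G8=0 → Y1=0, Y2=0 — eliminated
  G4 stuck-at-0: G0=1, G1=0, G2=1, G3=1, G4=0 [stuck-at-0], G5=0, G6=1, G7=0, G8=1 → Y1=0, Y2=1 — matches
Only G4 stuck-at-0 reproduces the observed Y1=0, Y2=1.

G4 stuck-at-0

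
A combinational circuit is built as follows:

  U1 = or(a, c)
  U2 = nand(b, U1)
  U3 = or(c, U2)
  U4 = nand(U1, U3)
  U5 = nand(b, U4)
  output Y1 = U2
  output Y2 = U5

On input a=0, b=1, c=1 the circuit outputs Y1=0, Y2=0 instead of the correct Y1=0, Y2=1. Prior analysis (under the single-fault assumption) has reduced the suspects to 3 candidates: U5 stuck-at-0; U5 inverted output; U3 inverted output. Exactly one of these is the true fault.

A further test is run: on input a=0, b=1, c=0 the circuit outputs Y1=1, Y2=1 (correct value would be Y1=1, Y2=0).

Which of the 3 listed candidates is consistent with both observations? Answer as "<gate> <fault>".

Evaluate each candidate on input a=0, b=1, c=0:
  U5 stuck-at-0: U1=0, U2=1, U3=1, U4=1, U5=0 [stuck-at-0] → Y1=1, Y2=0 — eliminated
  U5 inverted output: U1=0, U2=1, U3=1, U4=1, U5=1 [inverted output] → Y1=1, Y2=1 — matches
  U3 inverted output: U1=0, U2=1, U3=0 [inverted output], U4=1, U5=0 → Y1=1, Y2=0 — eliminated
Only U5 inverted output reproduces the observed Y1=1, Y2=1.

U5 inverted output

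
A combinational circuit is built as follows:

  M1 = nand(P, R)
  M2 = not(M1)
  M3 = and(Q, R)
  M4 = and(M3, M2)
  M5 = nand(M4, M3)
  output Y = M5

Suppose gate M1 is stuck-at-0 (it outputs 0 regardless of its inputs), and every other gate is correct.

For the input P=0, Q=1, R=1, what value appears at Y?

Propagate with M1 forced: M1=0 [stuck-at-0], M2=1, M3=1, M4=1, M5=0.
So Y = 0. (Without the fault it would be 1.)

0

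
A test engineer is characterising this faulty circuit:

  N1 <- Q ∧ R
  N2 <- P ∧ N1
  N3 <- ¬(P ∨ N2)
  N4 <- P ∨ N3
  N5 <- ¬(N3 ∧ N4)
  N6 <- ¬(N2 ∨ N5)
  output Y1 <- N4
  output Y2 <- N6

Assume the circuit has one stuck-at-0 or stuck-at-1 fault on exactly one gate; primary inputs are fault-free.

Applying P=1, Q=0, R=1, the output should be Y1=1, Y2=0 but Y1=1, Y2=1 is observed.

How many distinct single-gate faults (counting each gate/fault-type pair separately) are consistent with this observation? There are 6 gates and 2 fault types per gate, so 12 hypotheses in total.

Fault-free: N1=0, N2=0, N3=0, N4=1, N5=1, N6=0 → Y1=1, Y2=0. Observed Y1=1, Y2=1.
  N1 stuck-at-0: output Y1=1, Y2=0 ✗
  N1 stuck-at-1: output Y1=1, Y2=0 ✗
  N2 stuck-at-0: output Y1=1, Y2=0 ✗
  N2 stuck-at-1: output Y1=1, Y2=0 ✗
  N3 stuck-at-0: output Y1=1, Y2=0 ✗
  N3 stuck-at-1: output Y1=1, Y2=1 ✓
  N4 stuck-at-0: output Y1=0, Y2=0 ✗
  N4 stuck-at-1: output Y1=1, Y2=0 ✗
  N5 stuck-at-0: output Y1=1, Y2=1 ✓
  N5 stuck-at-1: output Y1=1, Y2=0 ✗
  N6 stuck-at-0: output Y1=1, Y2=0 ✗
  N6 stuck-at-1: output Y1=1, Y2=1 ✓
Consistent faults: {N3 stuck-at-1, N5 stuck-at-0, N6 stuck-at-1} — 3 in all.

3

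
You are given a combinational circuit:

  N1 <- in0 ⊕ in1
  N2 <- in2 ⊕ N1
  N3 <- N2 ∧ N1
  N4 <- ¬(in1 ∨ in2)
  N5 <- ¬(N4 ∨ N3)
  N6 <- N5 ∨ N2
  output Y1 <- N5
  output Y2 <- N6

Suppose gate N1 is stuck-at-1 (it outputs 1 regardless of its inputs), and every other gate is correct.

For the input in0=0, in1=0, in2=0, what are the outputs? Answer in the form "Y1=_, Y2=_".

Propagate with N1 forced: N1=1 [stuck-at-1], N2=1, N3=1, N4=1, N5=0, N6=1.
So the outputs are Y1=0, Y2=1. (Without the fault they would be Y1=0, Y2=0.)

Y1=0, Y2=1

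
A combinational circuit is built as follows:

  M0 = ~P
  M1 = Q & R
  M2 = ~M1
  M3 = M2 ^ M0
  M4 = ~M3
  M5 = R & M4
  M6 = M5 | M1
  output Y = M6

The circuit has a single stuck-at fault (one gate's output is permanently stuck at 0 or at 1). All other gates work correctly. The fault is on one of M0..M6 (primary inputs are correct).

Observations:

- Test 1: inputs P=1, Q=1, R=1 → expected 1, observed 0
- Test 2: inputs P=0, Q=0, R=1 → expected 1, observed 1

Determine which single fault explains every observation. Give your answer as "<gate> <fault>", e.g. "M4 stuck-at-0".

M1 stuck-at-0

Fault-free values for test 1 (P=1, Q=1, R=1): M0=0, M1=1, M2=0, M3=0, M4=1, M5=1, M6=1, giving Y=1. Observed 0.
Test 1: faults giving observed 0 are {M1 stuck-at-0, M6 stuck-at-0}.
Test 2 (P=0, Q=0, R=1): fault-free M0=1, M1=0, M2=1, M3=0, M4=1, M5=1, M6=1 → 1; observed 1. Eliminates M6 stuck-at-0.
Only M1 stuck-at-0 is consistent with every test.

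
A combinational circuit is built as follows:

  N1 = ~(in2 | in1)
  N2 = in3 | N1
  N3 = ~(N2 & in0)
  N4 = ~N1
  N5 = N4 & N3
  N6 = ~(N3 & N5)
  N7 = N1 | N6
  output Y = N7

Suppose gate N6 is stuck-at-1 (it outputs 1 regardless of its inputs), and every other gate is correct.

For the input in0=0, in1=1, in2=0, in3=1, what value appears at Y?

Propagate with N6 forced: N1=0, N2=1, N3=1, N4=1, N5=1, N6=1 [stuck-at-1], N7=1.
So Y = 1. (Without the fault it would be 0.)

1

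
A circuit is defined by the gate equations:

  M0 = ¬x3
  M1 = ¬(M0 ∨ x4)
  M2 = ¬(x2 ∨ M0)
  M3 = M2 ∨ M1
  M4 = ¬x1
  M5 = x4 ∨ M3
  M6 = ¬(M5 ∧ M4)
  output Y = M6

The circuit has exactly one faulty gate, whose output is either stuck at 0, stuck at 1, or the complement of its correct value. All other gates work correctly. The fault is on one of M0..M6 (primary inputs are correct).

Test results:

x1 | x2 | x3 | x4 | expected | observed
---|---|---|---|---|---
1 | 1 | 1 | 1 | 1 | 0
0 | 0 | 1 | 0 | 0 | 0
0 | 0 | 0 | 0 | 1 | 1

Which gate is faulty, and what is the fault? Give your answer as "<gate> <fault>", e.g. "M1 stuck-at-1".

M4 stuck-at-1

Fault-free values for test 1 (x1=1, x2=1, x3=1, x4=1): M0=0, M1=0, M2=0, M3=0, M4=0, M5=1, M6=1, giving Y=1. Observed 0.
Test 1: faults giving observed 0 are {M4 stuck-at-1, M4 inverted output, M6 stuck-at-0, M6 inverted output}.
Test 2 (x1=0, x2=0, x3=1, x4=0): fault-free M0=0, M1=1, M2=1, M3=1, M4=1, M5=1, M6=0 → 0; observed 0. Eliminates M4 inverted output, M6 inverted output.
Test 3 (x1=0, x2=0, x3=0, x4=0): fault-free M0=1, M1=0, M2=0, M3=0, M4=1, M5=0, M6=1 → 1; observed 1. Eliminates M6 stuck-at-0.
Only M4 stuck-at-1 is consistent with every test.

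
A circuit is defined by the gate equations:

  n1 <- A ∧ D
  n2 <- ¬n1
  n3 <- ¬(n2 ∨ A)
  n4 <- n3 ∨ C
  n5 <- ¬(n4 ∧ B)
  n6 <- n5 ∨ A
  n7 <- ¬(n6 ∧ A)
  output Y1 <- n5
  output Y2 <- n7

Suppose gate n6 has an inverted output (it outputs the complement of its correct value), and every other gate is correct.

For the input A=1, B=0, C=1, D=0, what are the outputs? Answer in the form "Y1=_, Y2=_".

Y1=1, Y2=1

Propagate with n6 forced: n1=0, n2=1, n3=0, n4=1, n5=1, n6=0 [inverted output], n7=1.
So the outputs are Y1=1, Y2=1. (Without the fault they would be Y1=1, Y2=0.)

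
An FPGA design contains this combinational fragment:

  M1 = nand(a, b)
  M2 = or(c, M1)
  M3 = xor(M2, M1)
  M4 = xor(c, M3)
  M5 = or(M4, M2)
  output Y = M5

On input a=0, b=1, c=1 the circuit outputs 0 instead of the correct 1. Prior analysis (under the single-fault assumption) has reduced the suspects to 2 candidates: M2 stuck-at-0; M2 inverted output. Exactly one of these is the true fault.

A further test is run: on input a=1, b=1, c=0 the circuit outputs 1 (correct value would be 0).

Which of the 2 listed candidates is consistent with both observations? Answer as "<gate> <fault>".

M2 inverted output

Evaluate each candidate on input a=1, b=1, c=0:
  M2 stuck-at-0: M1=0, M2=0 [stuck-at-0], M3=0, M4=0, M5=0 → 0 — eliminated
  M2 inverted output: M1=0, M2=1 [inverted output], M3=1, M4=1, M5=1 → 1 — matches
Only M2 inverted output reproduces the observed 1.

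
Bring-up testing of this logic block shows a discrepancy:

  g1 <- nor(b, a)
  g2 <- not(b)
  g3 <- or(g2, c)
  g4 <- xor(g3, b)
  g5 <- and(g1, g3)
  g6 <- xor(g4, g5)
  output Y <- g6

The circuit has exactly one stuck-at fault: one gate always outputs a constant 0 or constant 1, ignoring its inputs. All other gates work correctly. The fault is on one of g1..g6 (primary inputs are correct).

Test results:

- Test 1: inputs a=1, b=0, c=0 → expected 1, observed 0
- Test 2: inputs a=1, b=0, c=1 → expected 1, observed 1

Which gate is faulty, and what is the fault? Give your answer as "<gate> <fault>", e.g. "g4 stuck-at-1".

Fault-free values for test 1 (a=1, b=0, c=0): g1=0, g2=1, g3=1, g4=1, g5=0, g6=1, giving Y=1. Observed 0.
Test 1: faults giving observed 0 are {g1 stuck-at-1, g2 stuck-at-0, g3 stuck-at-0, g4 stuck-at-0, g5 stuck-at-1, g6 stuck-at-0}.
Test 2 (a=1, b=0, c=1): fault-free g1=0, g2=1, g3=1, g4=1, g5=0, g6=1 → 1; observed 1. Eliminates g1 stuck-at-1, g3 stuck-at-0, g4 stuck-at-0, g5 stuck-at-1, g6 stuck-at-0.
Only g2 stuck-at-0 is consistent with every test.

g2 stuck-at-0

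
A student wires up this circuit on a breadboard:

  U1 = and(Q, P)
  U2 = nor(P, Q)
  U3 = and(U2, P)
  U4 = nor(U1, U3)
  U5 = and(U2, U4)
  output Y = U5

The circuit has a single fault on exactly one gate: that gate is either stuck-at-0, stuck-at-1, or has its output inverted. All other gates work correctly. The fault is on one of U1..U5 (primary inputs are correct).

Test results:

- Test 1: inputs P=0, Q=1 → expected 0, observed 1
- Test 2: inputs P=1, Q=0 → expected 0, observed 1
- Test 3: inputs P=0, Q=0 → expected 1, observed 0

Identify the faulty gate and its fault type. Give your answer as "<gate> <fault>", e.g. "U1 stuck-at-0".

U5 inverted output

Fault-free values for test 1 (P=0, Q=1): U1=0, U2=0, U3=0, U4=1, U5=0, giving Y=0. Observed 1.
Test 1: faults giving observed 1 are {U2 stuck-at-1, U2 inverted output, U5 stuck-at-1, U5 inverted output}.
Test 2 (P=1, Q=0): fault-free U1=0, U2=0, U3=0, U4=1, U5=0 → 0; observed 1. Eliminates U2 stuck-at-1, U2 inverted output.
Test 3 (P=0, Q=0): fault-free U1=0, U2=1, U3=0, U4=1, U5=1 → 1; observed 0. Eliminates U5 stuck-at-1.
Only U5 inverted output is consistent with every test.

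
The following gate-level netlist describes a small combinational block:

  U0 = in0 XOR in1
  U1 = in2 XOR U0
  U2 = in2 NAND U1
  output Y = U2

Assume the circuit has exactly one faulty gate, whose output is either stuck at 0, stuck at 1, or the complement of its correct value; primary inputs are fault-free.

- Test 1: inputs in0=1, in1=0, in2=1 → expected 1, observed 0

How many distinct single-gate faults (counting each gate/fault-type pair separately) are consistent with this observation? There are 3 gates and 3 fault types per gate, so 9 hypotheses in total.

6

Fault-free: U0=1, U1=0, U2=1 → 1. Observed 0.
  U0 stuck-at-0: output 0 ✓
  U0 stuck-at-1: output 1 ✗
  U0 inverted output: output 0 ✓
  U1 stuck-at-0: output 1 ✗
  U1 stuck-at-1: output 0 ✓
  U1 inverted output: output 0 ✓
  U2 stuck-at-0: output 0 ✓
  U2 stuck-at-1: output 1 ✗
  U2 inverted output: output 0 ✓
Consistent faults: {U0 stuck-at-0, U0 inverted output, U1 stuck-at-1, U1 inverted output, U2 stuck-at-0, U2 inverted output} — 6 in all.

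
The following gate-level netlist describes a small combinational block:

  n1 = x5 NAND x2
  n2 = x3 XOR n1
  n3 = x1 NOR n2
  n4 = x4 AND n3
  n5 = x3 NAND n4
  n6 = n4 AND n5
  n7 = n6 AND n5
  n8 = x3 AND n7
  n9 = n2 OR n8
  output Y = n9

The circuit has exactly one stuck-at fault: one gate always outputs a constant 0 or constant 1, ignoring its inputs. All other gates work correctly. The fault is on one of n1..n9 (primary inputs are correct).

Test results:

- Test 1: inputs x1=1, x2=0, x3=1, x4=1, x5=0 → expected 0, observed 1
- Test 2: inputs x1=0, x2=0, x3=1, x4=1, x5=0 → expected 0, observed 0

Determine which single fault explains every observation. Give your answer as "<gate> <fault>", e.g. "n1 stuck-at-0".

n6 stuck-at-1

Fault-free values for test 1 (x1=1, x2=0, x3=1, x4=1, x5=0): n1=1, n2=0, n3=0, n4=0, n5=1, n6=0, n7=0, n8=0, n9=0, giving Y=0. Observed 1.
Test 1: faults giving observed 1 are {n1 stuck-at-0, n2 stuck-at-1, n6 stuck-at-1, n7 stuck-at-1, n8 stuck-at-1, n9 stuck-at-1}.
Test 2 (x1=0, x2=0, x3=1, x4=1, x5=0): fault-free n1=1, n2=0, n3=1, n4=1, n5=0, n6=0, n7=0, n8=0, n9=0 → 0; observed 0. Eliminates n1 stuck-at-0, n2 stuck-at-1, n7 stuck-at-1, n8 stuck-at-1, n9 stuck-at-1.
Only n6 stuck-at-1 is consistent with every test.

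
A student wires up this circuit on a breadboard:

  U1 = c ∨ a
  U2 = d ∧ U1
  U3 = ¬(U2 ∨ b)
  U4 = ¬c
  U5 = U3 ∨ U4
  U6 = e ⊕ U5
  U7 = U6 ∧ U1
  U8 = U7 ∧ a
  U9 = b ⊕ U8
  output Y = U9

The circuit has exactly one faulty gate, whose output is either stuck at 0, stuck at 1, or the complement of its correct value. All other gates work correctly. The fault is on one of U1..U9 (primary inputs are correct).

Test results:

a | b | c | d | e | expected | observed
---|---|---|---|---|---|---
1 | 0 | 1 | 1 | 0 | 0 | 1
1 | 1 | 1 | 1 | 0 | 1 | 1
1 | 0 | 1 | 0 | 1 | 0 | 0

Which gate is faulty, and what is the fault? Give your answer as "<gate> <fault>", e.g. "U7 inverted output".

Fault-free values for test 1 (a=1, b=0, c=1, d=1, e=0): U1=1, U2=1, U3=0, U4=0, U5=0, U6=0, U7=0, U8=0, U9=0, giving Y=0. Observed 1.
Test 1: faults giving observed 1 are {U2 stuck-at-0, U2 inverted output, U3 stuck-at-1, U3 inverted output, U4 stuck-at-1, U4 inverted output, U5 stuck-at-1, U5 inverted output, U6 stuck-at-1, U6 inverted output, U7 stuck-at-1, U7 inverted output, U8 stuck-at-1, U8 inverted output, U9 stuck-at-1, U9 inverted output}.
Test 2 (a=1, b=1, c=1, d=1, e=0): fault-free U1=1, U2=1, U3=0, U4=0, U5=0, U6=0, U7=0, U8=0, U9=1 → 1; observed 1. Eliminates U3 stuck-at-1, U3 inverted output, U4 stuck-at-1, U4 inverted output, U5 stuck-at-1, U5 inverted output, U6 stuck-at-1, U6 inverted output, U7 stuck-at-1, U7 inverted output, U8 stuck-at-1, U8 inverted output, U9 inverted output.
Test 3 (a=1, b=0, c=1, d=0, e=1): fault-free U1=1, U2=0, U3=1, U4=0, U5=1, U6=0, U7=0, U8=0, U9=0 → 0; observed 0. Eliminates U2 inverted output, U9 stuck-at-1.
Only U2 stuck-at-0 is consistent with every test.

U2 stuck-at-0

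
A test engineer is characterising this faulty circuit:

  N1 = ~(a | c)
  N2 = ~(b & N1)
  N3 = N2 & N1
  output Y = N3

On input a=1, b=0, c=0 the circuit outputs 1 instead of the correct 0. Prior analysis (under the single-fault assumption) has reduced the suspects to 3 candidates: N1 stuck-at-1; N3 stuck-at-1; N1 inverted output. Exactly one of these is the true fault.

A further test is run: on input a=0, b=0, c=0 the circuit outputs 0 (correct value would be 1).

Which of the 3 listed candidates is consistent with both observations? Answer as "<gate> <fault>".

Evaluate each candidate on input a=0, b=0, c=0:
  N1 stuck-at-1: N1=1 [stuck-at-1], N2=1, N3=1 → 1 — eliminated
  N3 stuck-at-1: N1=1, N2=1, N3=1 [stuck-at-1] → 1 — eliminated
  N1 inverted output: N1=0 [inverted output], N2=1, N3=0 → 0 — matches
Only N1 inverted output reproduces the observed 0.

N1 inverted output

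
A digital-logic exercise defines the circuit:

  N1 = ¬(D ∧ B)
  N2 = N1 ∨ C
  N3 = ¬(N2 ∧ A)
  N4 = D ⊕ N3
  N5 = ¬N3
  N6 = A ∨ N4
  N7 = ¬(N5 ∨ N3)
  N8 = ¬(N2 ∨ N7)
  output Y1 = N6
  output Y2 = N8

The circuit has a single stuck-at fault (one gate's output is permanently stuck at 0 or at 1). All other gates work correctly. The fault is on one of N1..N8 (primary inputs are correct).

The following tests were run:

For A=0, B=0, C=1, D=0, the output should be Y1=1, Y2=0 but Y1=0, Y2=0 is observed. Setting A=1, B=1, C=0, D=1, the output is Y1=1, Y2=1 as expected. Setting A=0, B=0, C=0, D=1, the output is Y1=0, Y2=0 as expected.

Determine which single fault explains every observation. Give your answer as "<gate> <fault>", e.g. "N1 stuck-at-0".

Fault-free values for test 1 (A=0, B=0, C=1, D=0): N1=1, N2=1, N3=1, N4=1, N5=0, N6=1, N7=0, N8=0, giving Y1=1, Y2=0. Observed Y1=0, Y2=0.
Test 1: faults giving observed Y1=0, Y2=0 are {N3 stuck-at-0, N4 stuck-at-0, N6 stuck-at-0}.
Test 2 (A=1, B=1, C=0, D=1): fault-free N1=0, N2=0, N3=1, N4=0, N5=0, N6=1, N7=0, N8=1 → Y1=1, Y2=1; observed Y1=1, Y2=1. Eliminates N6 stuck-at-0.
Test 3 (A=0, B=0, C=0, D=1): fault-free N1=1, N2=1, N3=1, N4=0, N5=0, N6=0, N7=0, N8=0 → Y1=0, Y2=0; observed Y1=0, Y2=0. Eliminates N3 stuck-at-0.
Only N4 stuck-at-0 is consistent with every test.

N4 stuck-at-0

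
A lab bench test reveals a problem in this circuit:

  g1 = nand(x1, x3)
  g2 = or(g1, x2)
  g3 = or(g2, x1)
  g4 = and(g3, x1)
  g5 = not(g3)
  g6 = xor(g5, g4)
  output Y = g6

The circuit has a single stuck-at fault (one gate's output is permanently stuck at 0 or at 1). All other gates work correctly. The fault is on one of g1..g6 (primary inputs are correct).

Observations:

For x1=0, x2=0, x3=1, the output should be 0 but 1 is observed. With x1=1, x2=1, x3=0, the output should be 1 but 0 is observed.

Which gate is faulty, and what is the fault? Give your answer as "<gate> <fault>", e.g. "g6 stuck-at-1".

g5 stuck-at-1

Fault-free values for test 1 (x1=0, x2=0, x3=1): g1=1, g2=1, g3=1, g4=0, g5=0, g6=0, giving Y=0. Observed 1.
Test 1: faults giving observed 1 are {g1 stuck-at-0, g2 stuck-at-0, g3 stuck-at-0, g4 stuck-at-1, g5 stuck-at-1, g6 stuck-at-1}.
Test 2 (x1=1, x2=1, x3=0): fault-free g1=1, g2=1, g3=1, g4=1, g5=0, g6=1 → 1; observed 0. Eliminates g1 stuck-at-0, g2 stuck-at-0, g3 stuck-at-0, g4 stuck-at-1, g6 stuck-at-1.
Only g5 stuck-at-1 is consistent with every test.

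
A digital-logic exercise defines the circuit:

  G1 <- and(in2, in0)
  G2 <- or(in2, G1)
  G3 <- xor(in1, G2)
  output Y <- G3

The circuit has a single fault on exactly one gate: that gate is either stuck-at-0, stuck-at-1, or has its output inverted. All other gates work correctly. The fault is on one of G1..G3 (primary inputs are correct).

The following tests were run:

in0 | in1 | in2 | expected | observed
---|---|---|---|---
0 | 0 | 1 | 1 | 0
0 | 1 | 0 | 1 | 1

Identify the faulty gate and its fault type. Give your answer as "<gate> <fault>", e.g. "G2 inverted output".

G2 stuck-at-0

Fault-free values for test 1 (in0=0, in1=0, in2=1): G1=0, G2=1, G3=1, giving Y=1. Observed 0.
Test 1: faults giving observed 0 are {G2 stuck-at-0, G2 inverted output, G3 stuck-at-0, G3 inverted output}.
Test 2 (in0=0, in1=1, in2=0): fault-free G1=0, G2=0, G3=1 → 1; observed 1. Eliminates G2 inverted output, G3 stuck-at-0, G3 inverted output.
Only G2 stuck-at-0 is consistent with every test.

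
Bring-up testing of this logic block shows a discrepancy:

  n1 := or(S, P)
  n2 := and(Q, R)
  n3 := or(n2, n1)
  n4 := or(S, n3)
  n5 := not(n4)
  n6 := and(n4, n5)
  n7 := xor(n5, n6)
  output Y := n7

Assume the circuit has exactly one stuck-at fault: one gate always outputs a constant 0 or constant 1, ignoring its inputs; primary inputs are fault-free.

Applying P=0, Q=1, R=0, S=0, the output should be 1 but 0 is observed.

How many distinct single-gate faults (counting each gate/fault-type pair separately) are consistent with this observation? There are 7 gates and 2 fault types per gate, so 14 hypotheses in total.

7

Fault-free: n1=0, n2=0, n3=0, n4=0, n5=1, n6=0, n7=1 → 1. Observed 0.
  n1 stuck-at-0: output 1 ✗
  n1 stuck-at-1: output 0 ✓
  n2 stuck-at-0: output 1 ✗
  n2 stuck-at-1: output 0 ✓
  n3 stuck-at-0: output 1 ✗
  n3 stuck-at-1: output 0 ✓
  n4 stuck-at-0: output 1 ✗
  n4 stuck-at-1: output 0 ✓
  n5 stuck-at-0: output 0 ✓
  n5 stuck-at-1: output 1 ✗
  n6 stuck-at-0: output 1 ✗
  n6 stuck-at-1: output 0 ✓
  n7 stuck-at-0: output 0 ✓
  n7 stuck-at-1: output 1 ✗
Consistent faults: {n1 stuck-at-1, n2 stuck-at-1, n3 stuck-at-1, n4 stuck-at-1, n5 stuck-at-0, n6 stuck-at-1, n7 stuck-at-0} — 7 in all.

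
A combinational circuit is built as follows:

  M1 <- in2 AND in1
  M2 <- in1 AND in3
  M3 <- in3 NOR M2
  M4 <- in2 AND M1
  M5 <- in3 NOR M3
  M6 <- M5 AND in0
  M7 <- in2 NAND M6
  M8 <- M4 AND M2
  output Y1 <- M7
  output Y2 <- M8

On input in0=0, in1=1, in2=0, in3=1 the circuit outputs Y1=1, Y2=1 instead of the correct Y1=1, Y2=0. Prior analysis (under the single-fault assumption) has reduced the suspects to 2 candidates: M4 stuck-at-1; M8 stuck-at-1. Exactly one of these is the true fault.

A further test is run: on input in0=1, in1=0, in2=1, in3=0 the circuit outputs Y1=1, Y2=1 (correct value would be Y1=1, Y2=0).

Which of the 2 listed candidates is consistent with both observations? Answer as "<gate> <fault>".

M8 stuck-at-1

Evaluate each candidate on input in0=1, in1=0, in2=1, in3=0:
  M4 stuck-at-1: M1=0, M2=0, M3=1, M4=1 [stuck-at-1], M5=0, M6=0, M7=1, M8=0 → Y1=1, Y2=0 — eliminated
  M8 stuck-at-1: M1=0, M2=0, M3=1, M4=0, M5=0, M6=0, M7=1, M8=1 [stuck-at-1] → Y1=1, Y2=1 — matches
Only M8 stuck-at-1 reproduces the observed Y1=1, Y2=1.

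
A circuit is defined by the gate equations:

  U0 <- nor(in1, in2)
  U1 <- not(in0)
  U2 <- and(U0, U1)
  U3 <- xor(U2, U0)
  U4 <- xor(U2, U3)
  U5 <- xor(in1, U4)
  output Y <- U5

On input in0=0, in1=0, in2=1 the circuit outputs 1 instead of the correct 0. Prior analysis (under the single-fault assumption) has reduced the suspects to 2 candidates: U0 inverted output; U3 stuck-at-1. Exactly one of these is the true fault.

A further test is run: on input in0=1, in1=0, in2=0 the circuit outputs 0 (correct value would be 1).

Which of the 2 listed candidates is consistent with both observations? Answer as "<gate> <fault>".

U0 inverted output

Evaluate each candidate on input in0=1, in1=0, in2=0:
  U0 inverted output: U0=0 [inverted output], U1=0, U2=0, U3=0, U4=0, U5=0 → 0 — matches
  U3 stuck-at-1: U0=1, U1=0, U2=0, U3=1 [stuck-at-1], U4=1, U5=1 → 1 — eliminated
Only U0 inverted output reproduces the observed 0.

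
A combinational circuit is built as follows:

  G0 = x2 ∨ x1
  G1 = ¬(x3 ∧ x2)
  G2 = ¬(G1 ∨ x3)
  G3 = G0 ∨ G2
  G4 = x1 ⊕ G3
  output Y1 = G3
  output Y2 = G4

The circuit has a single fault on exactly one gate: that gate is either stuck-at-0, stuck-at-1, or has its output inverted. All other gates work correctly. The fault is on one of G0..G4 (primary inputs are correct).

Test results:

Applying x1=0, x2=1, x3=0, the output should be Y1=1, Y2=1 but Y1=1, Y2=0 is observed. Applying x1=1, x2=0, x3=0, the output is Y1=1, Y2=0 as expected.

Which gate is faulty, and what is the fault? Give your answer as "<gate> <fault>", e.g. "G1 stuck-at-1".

G4 stuck-at-0

Fault-free values for test 1 (x1=0, x2=1, x3=0): G0=1, G1=1, G2=0, G3=1, G4=1, giving Y1=1, Y2=1. Observed Y1=1, Y2=0.
Test 1: faults giving observed Y1=1, Y2=0 are {G4 stuck-at-0, G4 inverted output}.
Test 2 (x1=1, x2=0, x3=0): fault-free G0=1, G1=1, G2=0, G3=1, G4=0 → Y1=1, Y2=0; observed Y1=1, Y2=0. Eliminates G4 inverted output.
Only G4 stuck-at-0 is consistent with every test.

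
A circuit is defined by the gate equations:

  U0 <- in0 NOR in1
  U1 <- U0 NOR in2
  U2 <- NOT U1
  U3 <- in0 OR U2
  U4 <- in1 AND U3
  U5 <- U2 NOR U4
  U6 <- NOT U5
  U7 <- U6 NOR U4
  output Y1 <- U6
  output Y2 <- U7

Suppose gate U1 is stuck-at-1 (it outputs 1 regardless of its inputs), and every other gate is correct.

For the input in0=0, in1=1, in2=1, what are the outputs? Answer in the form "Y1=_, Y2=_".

Y1=0, Y2=1

Propagate with U1 forced: U0=0, U1=1 [stuck-at-1], U2=0, U3=0, U4=0, U5=1, U6=0, U7=1.
So the outputs are Y1=0, Y2=1. (Without the fault they would be Y1=1, Y2=0.)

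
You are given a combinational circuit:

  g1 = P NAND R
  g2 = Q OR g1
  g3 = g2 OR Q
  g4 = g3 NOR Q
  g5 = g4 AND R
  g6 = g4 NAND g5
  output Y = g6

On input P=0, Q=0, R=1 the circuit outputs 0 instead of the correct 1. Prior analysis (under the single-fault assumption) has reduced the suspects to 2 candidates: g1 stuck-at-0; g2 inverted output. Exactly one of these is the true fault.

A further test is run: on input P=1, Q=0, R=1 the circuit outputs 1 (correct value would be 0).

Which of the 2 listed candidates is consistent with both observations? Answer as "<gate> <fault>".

Evaluate each candidate on input P=1, Q=0, R=1:
  g1 stuck-at-0: g1=0 [stuck-at-0], g2=0, g3=0, g4=1, g5=1, g6=0 → 0 — eliminated
  g2 inverted output: g1=0, g2=1 [inverted output], g3=1, g4=0, g5=0, g6=1 → 1 — matches
Only g2 inverted output reproduces the observed 1.

g2 inverted output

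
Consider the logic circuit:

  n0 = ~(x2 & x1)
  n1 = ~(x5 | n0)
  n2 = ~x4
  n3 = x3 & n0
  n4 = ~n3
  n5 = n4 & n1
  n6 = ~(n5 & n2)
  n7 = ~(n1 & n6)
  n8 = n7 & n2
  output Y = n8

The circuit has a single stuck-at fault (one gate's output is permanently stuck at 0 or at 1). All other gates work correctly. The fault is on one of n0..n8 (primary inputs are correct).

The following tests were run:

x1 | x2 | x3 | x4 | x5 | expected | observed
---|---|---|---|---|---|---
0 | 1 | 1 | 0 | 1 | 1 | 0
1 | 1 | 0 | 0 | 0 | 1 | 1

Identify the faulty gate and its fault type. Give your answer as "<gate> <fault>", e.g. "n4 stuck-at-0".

Fault-free values for test 1 (x1=0, x2=1, x3=1, x4=0, x5=1): n0=1, n1=0, n2=1, n3=1, n4=0, n5=0, n6=1, n7=1, n8=1, giving Y=1. Observed 0.
Test 1: faults giving observed 0 are {n1 stuck-at-1, n2 stuck-at-0, n7 stuck-at-0, n8 stuck-at-0}.
Test 2 (x1=1, x2=1, x3=0, x4=0, x5=0): fault-free n0=0, n1=1, n2=1, n3=0, n4=1, n5=1, n6=0, n7=1, n8=1 → 1; observed 1. Eliminates n2 stuck-at-0, n7 stuck-at-0, n8 stuck-at-0.
Only n1 stuck-at-1 is consistent with every test.

n1 stuck-at-1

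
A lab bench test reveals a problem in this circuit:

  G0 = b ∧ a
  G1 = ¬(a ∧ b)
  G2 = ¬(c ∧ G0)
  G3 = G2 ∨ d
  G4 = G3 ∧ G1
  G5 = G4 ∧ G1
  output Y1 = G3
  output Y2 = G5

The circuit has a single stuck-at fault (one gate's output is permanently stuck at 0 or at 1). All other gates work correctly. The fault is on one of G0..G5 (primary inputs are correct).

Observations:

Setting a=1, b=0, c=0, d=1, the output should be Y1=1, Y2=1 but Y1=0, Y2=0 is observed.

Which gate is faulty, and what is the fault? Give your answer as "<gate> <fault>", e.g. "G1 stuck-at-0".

Fault-free values for test 1 (a=1, b=0, c=0, d=1): G0=0, G1=1, G2=1, G3=1, G4=1, G5=1, giving Y1=1, Y2=1. Observed Y1=0, Y2=0.
Test 1: faults giving observed Y1=0, Y2=0 are {G3 stuck-at-0}.
Only G3 stuck-at-0 is consistent with every test.

G3 stuck-at-0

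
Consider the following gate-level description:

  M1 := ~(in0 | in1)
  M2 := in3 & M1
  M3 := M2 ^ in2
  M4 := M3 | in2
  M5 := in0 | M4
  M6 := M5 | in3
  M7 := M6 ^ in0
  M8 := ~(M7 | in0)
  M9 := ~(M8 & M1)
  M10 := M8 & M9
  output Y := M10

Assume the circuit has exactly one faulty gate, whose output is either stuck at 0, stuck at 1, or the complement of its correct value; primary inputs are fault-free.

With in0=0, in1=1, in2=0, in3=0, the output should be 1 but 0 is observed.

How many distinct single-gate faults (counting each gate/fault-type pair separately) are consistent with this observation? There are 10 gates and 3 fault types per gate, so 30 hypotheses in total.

20

Fault-free: M1=0, M2=0, M3=0, M4=0, M5=0, M6=0, M7=0, M8=1, M9=1, M10=1 → 1. Observed 0.
  M1: stuck-at-1, inverted output ✓; others ✗
  M2: stuck-at-1, inverted output ✓; others ✗
  M3: stuck-at-1, inverted output ✓; others ✗
  M4: stuck-at-1, inverted output ✓; others ✗
  M5: stuck-at-1, inverted output ✓; others ✗
  M6: stuck-at-1, inverted output ✓; others ✗
  M7: stuck-at-1, inverted output ✓; others ✗
  M8: stuck-at-0, inverted output ✓; others ✗
  M9: stuck-at-0, inverted output ✓; others ✗
  M10: stuck-at-0, inverted output ✓; others ✗
Consistent faults: {M1 stuck-at-1, M1 inverted output, M2 stuck-at-1, M2 inverted output, M3 stuck-at-1, M3 inverted output, M4 stuck-at-1, M4 inverted output, M5 stuck-at-1, M5 inverted output, M6 stuck-at-1, M6 inverted output, M7 stuck-at-1, M7 inverted output, M8 stuck-at-0, M8 inverted output, M9 stuck-at-0, M9 inverted output, M10 stuck-at-0, M10 inverted output} — 20 in all.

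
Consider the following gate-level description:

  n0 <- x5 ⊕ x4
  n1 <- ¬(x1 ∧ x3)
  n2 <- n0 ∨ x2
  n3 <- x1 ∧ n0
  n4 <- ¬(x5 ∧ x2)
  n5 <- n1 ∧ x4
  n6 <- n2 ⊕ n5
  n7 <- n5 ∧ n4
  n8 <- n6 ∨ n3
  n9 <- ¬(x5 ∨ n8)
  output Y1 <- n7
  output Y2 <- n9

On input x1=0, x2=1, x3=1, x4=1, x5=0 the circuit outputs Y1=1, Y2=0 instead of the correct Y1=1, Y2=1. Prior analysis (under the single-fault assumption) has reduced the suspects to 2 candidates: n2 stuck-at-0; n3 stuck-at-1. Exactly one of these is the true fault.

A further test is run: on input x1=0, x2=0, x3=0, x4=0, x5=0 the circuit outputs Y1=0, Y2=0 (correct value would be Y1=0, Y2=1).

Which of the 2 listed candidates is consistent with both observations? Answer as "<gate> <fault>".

n3 stuck-at-1

Evaluate each candidate on input x1=0, x2=0, x3=0, x4=0, x5=0:
  n2 stuck-at-0: n0=0, n1=1, n2=0 [stuck-at-0], n3=0, n4=1, n5=0, n6=0, n7=0, n8=0, n9=1 → Y1=0, Y2=1 — eliminated
  n3 stuck-at-1: n0=0, n1=1, n2=0, n3=1 [stuck-at-1], n4=1, n5=0, n6=0, n7=0, n8=1, n9=0 → Y1=0, Y2=0 — matches
Only n3 stuck-at-1 reproduces the observed Y1=0, Y2=0.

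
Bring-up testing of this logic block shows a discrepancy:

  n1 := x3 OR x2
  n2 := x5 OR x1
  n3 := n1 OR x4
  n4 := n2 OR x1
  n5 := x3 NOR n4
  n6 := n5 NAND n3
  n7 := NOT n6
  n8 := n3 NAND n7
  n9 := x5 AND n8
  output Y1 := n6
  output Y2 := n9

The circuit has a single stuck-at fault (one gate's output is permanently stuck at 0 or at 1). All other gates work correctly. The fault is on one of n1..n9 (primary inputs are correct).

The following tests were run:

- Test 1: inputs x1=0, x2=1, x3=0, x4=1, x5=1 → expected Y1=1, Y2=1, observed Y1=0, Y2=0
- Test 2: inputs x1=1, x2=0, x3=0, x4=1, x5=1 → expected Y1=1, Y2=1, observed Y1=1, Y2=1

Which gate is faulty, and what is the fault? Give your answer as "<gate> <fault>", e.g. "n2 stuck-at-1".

n2 stuck-at-0

Fault-free values for test 1 (x1=0, x2=1, x3=0, x4=1, x5=1): n1=1, n2=1, n3=1, n4=1, n5=0, n6=1, n7=0, n8=1, n9=1, giving Y1=1, Y2=1. Observed Y1=0, Y2=0.
Test 1: faults giving observed Y1=0, Y2=0 are {n2 stuck-at-0, n4 stuck-at-0, n5 stuck-at-1, n6 stuck-at-0}.
Test 2 (x1=1, x2=0, x3=0, x4=1, x5=1): fault-free n1=0, n2=1, n3=1, n4=1, n5=0, n6=1, n7=0, n8=1, n9=1 → Y1=1, Y2=1; observed Y1=1, Y2=1. Eliminates n4 stuck-at-0, n5 stuck-at-1, n6 stuck-at-0.
Only n2 stuck-at-0 is consistent with every test.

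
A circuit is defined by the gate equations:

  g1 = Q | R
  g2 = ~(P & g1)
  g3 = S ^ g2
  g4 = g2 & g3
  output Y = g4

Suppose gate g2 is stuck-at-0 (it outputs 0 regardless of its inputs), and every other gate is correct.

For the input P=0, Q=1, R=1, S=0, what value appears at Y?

Propagate with g2 forced: g1=1, g2=0 [stuck-at-0], g3=0, g4=0.
So Y = 0. (Without the fault it would be 1.)

0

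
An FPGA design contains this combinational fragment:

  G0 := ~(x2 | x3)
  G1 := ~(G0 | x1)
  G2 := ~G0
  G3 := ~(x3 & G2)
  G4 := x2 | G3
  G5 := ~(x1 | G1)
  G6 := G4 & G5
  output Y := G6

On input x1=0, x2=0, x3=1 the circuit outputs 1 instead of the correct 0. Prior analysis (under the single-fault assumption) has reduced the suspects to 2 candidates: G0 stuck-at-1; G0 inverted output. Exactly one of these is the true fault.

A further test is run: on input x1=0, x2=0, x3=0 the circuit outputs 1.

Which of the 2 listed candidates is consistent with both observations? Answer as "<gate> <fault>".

G0 stuck-at-1

Evaluate each candidate on input x1=0, x2=0, x3=0:
  G0 stuck-at-1: G0=1 [stuck-at-1], G1=0, G2=0, G3=1, G4=1, G5=1, G6=1 → 1 — matches
  G0 inverted output: G0=0 [inverted output], G1=1, G2=1, G3=1, G4=1, G5=0, G6=0 → 0 — eliminated
Only G0 stuck-at-1 reproduces the observed 1.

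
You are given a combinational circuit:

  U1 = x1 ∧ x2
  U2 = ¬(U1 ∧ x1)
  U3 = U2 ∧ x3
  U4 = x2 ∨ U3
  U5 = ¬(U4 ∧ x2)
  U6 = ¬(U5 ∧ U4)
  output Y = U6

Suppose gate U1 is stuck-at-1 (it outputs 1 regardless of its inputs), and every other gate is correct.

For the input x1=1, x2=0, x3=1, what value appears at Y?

1

Propagate with U1 forced: U1=1 [stuck-at-1], U2=0, U3=0, U4=0, U5=1, U6=1.
So Y = 1. (Without the fault it would be 0.)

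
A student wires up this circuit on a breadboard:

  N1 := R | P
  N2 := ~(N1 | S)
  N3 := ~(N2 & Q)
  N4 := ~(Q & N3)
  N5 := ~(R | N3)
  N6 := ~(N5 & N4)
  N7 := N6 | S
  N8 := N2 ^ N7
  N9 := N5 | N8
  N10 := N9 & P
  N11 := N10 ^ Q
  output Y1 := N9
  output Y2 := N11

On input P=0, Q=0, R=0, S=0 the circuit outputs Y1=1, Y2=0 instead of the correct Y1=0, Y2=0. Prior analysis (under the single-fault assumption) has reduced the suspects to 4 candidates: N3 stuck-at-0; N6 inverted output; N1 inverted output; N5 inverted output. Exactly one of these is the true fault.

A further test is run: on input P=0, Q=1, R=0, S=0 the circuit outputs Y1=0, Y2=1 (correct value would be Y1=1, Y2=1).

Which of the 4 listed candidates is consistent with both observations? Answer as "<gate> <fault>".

N5 inverted output

Evaluate each candidate on input P=0, Q=1, R=0, S=0:
  N3 stuck-at-0: N1=0, N2=1, N3=0 [stuck-at-0], N4=1, N5=1, N6=0, N7=0, N8=1, N9=1, N10=0, N11=1 → Y1=1, Y2=1 — eliminated
  N6 inverted output: N1=0, N2=1, N3=0, N4=1, N5=1, N6=1 [inverted output], N7=1, N8=0, N9=1, N10=0, N11=1 → Y1=1, Y2=1 — eliminated
  N1 inverted output: N1=1 [inverted output], N2=0, N3=1, N4=0, N5=0, N6=1, N7=1, N8=1, N9=1, N10=0, N11=1 → Y1=1, Y2=1 — eliminated
  N5 inverted output: N1=0, N2=1, N3=0, N4=1, N5=0 [inverted output], N6=1, N7=1, N8=0, N9=0, N10=0, N11=1 → Y1=0, Y2=1 — matches
Only N5 inverted output reproduces the observed Y1=0, Y2=1.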